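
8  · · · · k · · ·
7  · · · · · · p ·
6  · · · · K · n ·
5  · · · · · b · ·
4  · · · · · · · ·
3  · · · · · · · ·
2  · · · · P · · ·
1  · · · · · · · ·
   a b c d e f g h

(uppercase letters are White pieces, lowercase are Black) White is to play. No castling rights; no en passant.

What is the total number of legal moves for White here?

White to move; king on e6.
In check: yes, from the black bishop on f5.
Legal moves: Kd6, Kxf5, Kd5.
Count: 3.

3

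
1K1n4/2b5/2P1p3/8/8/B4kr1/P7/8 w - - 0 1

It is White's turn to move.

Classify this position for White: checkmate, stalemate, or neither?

White to move; white king on b8.
In check: yes, from the black bishop on c7.
King squares — a7: available; b7: attacked by Nd8; c7: available; a8: available; c8: available.
Legal moves for White: Kc8, Ka8, Kxc7, Ka7.
White is in check but has 4 legal moves → neither.

neither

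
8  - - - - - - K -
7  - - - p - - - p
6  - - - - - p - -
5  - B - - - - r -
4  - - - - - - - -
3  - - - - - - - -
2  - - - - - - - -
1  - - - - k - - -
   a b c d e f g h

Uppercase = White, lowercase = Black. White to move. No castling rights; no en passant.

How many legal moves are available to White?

4

White to move; king on g8.
In check: yes, from the black rook on g5.
Legal moves: Kh8, Kf8, Kxh7, Kf7.
Count: 4.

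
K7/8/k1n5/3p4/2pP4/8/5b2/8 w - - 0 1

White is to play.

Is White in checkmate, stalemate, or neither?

White to move; white king on a8.
In check: no.
King squares — a7: attacked by Ka6; b7: attacked by Ka6; b8: attacked by Nc6.
Legal moves for White: none.
Not in check and no legal moves → stalemate.

stalemate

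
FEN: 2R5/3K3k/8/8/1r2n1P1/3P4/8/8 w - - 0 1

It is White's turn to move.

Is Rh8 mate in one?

no

After Rh8: black king on h7; in check: yes, from the white rook on h8.
Black has 3 legal replies: Kxh8, Kg7, Kg6.
In check but a legal move exists → not checkmate.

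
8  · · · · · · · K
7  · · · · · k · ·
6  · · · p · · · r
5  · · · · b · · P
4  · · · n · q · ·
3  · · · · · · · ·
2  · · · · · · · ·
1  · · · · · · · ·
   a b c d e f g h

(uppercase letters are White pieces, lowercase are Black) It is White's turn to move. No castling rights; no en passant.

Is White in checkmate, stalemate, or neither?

checkmate

White to move; white king on h8.
In check: yes, from the black bishop on e5 and the black rook on h6.
King squares — g7: attacked by Be5; h7: attacked by Rh6; g8: attacked by Kf7.
Legal moves for White: none.
In check with no legal moves → checkmate.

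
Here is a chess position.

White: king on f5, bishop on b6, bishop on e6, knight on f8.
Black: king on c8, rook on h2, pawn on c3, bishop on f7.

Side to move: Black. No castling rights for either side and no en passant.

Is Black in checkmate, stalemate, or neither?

Black to move; black king on c8.
In check: yes, from the white bishop on e6.
King squares — b7: available; c7: attacked by Bb6; d7: attacked by Be6; b8: available; d8: attacked by Bb6.
Legal moves for Black: Kb8, Kb7, Bxe6+.
Black is in check but has 3 legal moves → neither.

neither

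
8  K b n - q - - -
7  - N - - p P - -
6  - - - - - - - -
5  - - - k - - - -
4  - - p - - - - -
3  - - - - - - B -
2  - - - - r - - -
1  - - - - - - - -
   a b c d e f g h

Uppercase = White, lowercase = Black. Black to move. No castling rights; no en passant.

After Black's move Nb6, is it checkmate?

yes

After Nb6: white king on a8; in check: yes, from the black knight on b6.
King squares — a7: attacked by Bb8; b7: own knight; b8: attacked by Qe8.
White has no legal moves → checkmate.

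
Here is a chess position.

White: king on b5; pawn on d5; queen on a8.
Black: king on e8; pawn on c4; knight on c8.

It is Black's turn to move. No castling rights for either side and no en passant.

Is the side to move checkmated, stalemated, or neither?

Black to move; black king on e8.
In check: no.
Legal moves for Black: Kf8, Kd8, Kf7, Ke7, Kd7, c3.
Black has 6 legal moves and is not in check → neither.

neither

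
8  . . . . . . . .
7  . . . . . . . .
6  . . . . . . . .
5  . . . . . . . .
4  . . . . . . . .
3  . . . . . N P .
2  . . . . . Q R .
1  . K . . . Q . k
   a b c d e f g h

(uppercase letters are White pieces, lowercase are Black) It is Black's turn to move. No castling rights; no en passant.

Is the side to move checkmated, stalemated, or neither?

checkmate

Black to move; black king on h1.
In check: yes, from the white queen on f1.
King squares — g1: attacked by Qf1; g2: attacked by Qf1; h2: attacked by Rg2.
Legal moves for Black: none.
In check with no legal moves → checkmate.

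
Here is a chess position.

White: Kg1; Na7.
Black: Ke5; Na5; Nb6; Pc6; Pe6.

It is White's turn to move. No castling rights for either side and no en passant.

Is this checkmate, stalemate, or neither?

neither

White to move; white king on g1.
In check: no.
Legal moves for White: Nc8, Nxc6+, Nb5, Kh2, Kg2, Kf2, Kh1, Kf1.
White has 8 legal moves and is not in check → neither.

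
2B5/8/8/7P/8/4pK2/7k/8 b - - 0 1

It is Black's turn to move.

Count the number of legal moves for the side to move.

Black to move; king on h2.
In check: no.
Legal moves: Kh1, Kg1, e2.
Count: 3.

3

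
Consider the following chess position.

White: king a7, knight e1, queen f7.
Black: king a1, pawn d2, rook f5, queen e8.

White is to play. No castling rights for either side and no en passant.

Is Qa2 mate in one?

no

After Qa2: black king on a1; in check: yes, from the white queen on a2.
Black has 1 legal reply: Kxa2.
In check but a legal move exists → not checkmate.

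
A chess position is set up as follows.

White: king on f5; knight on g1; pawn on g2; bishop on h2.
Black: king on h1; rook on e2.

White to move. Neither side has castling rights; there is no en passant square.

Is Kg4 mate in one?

no

After Kg4: black king on h1; in check: no.
Black is not in check, so this cannot be checkmate.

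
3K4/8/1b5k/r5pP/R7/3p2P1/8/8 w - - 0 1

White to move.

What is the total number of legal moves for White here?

White to move; king on d8.
In check: yes, from the black bishop on b6.
Legal moves: Ke8, Kc8, Ke7, Kd7.
Count: 4.

4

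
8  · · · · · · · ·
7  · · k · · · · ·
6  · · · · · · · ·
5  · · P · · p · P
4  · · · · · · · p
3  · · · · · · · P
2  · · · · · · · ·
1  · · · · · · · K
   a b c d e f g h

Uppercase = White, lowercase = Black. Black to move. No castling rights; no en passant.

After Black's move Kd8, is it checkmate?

After Kd8: white king on h1; in check: no.
White is not in check, so this cannot be checkmate.

no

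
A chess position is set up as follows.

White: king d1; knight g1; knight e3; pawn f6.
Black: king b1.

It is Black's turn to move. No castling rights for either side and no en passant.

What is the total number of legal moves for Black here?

3

Black to move; king on b1.
In check: no.
Legal moves: Kb2, Ka2, Ka1.
Count: 3.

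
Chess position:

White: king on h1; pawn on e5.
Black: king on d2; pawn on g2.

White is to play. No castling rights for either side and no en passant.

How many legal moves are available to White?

White to move; king on h1.
In check: yes, from the black pawn on g2.
Legal moves: Kh2, Kxg2, Kg1.
Count: 3.

3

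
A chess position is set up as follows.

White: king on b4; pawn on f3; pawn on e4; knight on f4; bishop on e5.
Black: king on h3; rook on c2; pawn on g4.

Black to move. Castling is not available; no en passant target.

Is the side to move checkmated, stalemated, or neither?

Black to move; black king on h3.
In check: yes, from the white knight on f4.
Legal moves for Black: Kh4, Kg3, Kh2.
Black is in check but has 3 legal moves → neither.

neither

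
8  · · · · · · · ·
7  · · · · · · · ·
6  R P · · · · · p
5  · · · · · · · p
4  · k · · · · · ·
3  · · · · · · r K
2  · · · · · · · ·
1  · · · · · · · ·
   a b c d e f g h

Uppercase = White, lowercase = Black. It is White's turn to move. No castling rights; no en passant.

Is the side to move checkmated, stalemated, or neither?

neither

White to move; white king on h3.
In check: yes, from the black rook on g3.
Legal moves for White: Kh4, Kxg3, Kh2.
White is in check but has 3 legal moves → neither.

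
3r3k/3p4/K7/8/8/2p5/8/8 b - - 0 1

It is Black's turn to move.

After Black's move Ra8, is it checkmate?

After Ra8: white king on a6; in check: yes, from the black rook on a8.
White has 3 legal replies: Kb7, Kb6, Kb5.
In check but a legal move exists → not checkmate.

no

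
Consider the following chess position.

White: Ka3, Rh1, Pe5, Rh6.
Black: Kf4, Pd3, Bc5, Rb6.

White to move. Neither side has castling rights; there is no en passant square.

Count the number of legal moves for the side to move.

2

White to move; king on a3.
In check: yes, from the black bishop on c5.
Legal moves: Ka4, Ka2.
Count: 2.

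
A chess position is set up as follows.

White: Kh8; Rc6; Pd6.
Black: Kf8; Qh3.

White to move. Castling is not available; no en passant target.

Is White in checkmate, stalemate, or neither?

checkmate

White to move; white king on h8.
In check: yes, from the black queen on h3.
King squares — g7: attacked by Kf8; h7: attacked by Qh3; g8: attacked by Kf8.
Legal moves for White: none.
In check with no legal moves → checkmate.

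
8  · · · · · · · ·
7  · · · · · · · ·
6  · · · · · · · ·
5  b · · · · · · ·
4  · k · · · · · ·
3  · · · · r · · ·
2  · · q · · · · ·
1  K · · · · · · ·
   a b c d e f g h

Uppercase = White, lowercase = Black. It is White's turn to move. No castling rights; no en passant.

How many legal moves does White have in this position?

0

White to move; king on a1.
In check: no.
Legal moves: none.
Count: 0.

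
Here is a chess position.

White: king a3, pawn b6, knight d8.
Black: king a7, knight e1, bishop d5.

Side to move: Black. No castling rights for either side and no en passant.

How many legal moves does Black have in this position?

Black to move; king on a7.
In check: yes, from the white pawn on b6.
Legal moves: Kb8, Ka8, Kxb6, Ka6.
Count: 4.

4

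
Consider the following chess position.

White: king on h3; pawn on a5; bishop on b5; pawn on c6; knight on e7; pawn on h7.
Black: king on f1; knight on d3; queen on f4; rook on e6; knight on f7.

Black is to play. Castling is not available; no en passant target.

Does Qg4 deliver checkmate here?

After Qg4: white king on h3; in check: yes, from the black queen on g4.
White has 2 legal replies: Kxg4, Kh2.
In check but a legal move exists → not checkmate.

no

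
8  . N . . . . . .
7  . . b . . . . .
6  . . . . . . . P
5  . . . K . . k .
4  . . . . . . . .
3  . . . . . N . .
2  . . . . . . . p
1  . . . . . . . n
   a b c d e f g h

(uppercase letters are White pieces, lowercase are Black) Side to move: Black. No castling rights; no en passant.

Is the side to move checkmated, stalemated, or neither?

Black to move; black king on g5.
In check: yes, from the white knight on f3.
King squares — f4: available; g4: available; h4: attacked by Nf3; f5: available; h5: available; f6: available; g6: available; h6: available.
Legal moves for Black: Kxh6, Kg6, Kf6, Kh5, Kf5, Kg4, Kf4.
Black is in check but has 7 legal moves → neither.

neither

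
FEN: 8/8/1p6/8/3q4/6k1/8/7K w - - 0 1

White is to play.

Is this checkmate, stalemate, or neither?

White to move; white king on h1.
In check: no.
King squares — g1: attacked by Qd4; g2: attacked by Kg3; h2: attacked by Kg3.
Legal moves for White: none.
Not in check and no legal moves → stalemate.

stalemate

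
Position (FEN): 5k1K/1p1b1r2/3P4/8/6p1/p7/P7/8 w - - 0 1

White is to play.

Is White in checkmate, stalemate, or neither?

stalemate

White to move; white king on h8.
In check: no.
King squares — g7: attacked by Rf7; h7: attacked by Rf7; g8: attacked by Kf8.
Legal moves for White: none.
Not in check and no legal moves → stalemate.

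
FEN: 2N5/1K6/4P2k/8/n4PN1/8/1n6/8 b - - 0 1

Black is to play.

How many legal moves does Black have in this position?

4

Black to move; king on h6.
In check: yes, from the white knight on g4.
Legal moves: Kh7, Kg7, Kg6, Kh5.
Count: 4.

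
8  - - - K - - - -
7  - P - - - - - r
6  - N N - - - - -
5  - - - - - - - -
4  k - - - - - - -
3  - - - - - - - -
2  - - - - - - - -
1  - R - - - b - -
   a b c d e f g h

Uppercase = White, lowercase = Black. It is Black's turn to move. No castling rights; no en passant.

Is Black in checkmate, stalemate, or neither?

Black to move; black king on a4.
In check: yes, from the white knight on b6.
Legal moves for Black: Ka3.
Black is in check but has 1 legal move → neither.

neither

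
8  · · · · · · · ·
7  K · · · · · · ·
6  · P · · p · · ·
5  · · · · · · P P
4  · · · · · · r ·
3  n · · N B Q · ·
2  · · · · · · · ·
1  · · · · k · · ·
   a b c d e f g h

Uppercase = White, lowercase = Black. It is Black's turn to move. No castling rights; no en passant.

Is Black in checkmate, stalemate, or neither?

checkmate

Black to move; black king on e1.
In check: yes, from the white knight on d3.
King squares — d1: attacked by Qf3; f1: attacked by Qf3; d2: attacked by Be3; e2: attacked by Qf3; f2: attacked by Nd3.
Legal moves for Black: none.
In check with no legal moves → checkmate.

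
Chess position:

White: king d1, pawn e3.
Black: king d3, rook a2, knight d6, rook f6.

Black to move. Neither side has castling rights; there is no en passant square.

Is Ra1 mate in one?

yes

After Ra1: white king on d1; in check: yes, from the black rook on a1.
King squares — c1: attacked by Ra1; e1: attacked by Ra1; c2: attacked by Kd3; d2: attacked by Kd3; e2: attacked by Kd3.
White has no legal moves → checkmate.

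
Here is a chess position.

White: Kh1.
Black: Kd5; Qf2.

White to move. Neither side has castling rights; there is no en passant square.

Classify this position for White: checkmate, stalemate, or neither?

White to move; white king on h1.
In check: no.
King squares — g1: attacked by Qf2; g2: attacked by Qf2; h2: attacked by Qf2.
Legal moves for White: none.
Not in check and no legal moves → stalemate.

stalemate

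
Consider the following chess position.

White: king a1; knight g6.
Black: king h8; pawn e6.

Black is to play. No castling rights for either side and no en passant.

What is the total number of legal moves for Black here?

Black to move; king on h8.
In check: yes, from the white knight on g6.
Legal moves: Kg8, Kh7, Kg7.
Count: 3.

3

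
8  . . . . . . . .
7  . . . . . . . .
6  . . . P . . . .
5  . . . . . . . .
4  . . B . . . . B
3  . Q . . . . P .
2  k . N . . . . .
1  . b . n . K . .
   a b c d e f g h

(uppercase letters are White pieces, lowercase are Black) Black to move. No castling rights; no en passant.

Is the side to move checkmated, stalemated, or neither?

Black to move; black king on a2.
In check: yes, from the white queen on b3.
King squares — a1: attacked by Nc2; b1: own bishop; b2: attacked by Qb3; a3: attacked by Nc2; b3: attacked by Bc4.
Legal moves for Black: none.
In check with no legal moves → checkmate.

checkmate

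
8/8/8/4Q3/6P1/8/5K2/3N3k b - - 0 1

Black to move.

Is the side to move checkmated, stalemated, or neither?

Black to move; black king on h1.
In check: no.
King squares — g1: attacked by Kf2; g2: attacked by Kf2; h2: attacked by Qe5.
Legal moves for Black: none.
Not in check and no legal moves → stalemate.

stalemate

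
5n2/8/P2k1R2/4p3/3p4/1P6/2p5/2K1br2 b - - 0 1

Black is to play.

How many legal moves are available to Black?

7

Black to move; king on d6.
In check: yes, from the white rook on f6.
Legal moves: Ke7, Kd7, Kc7, Kd5, Kc5, Ne6, Rxf6.
Count: 7.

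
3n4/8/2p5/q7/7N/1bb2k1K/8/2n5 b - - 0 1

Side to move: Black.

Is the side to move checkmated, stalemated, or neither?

Black to move; black king on f3.
In check: yes, from the white knight on h4.
King squares — e2: available; f2: available; g2: attacked by Kh3; e3: available; g3: attacked by Kh3; e4: available; f4: available; g4: attacked by Kh3.
Legal moves for Black: Kf4, Ke4, Ke3, Kf2, Ke2.
Black is in check but has 5 legal moves → neither.

neither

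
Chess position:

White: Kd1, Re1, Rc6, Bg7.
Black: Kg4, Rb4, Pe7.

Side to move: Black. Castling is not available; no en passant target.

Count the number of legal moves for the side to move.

Black to move; king on g4.
In check: no.
Legal moves: Kh5, Kg5, Kf5, Kh4, Kf4, Kh3, Kg3, Kf3, Rb8, Rb7, Rb6, Rb5, Rf4, Re4, Rd4+, Rc4, Ra4, Rb3, Rb2, Rb1+, e6, e5.
Count: 22.

22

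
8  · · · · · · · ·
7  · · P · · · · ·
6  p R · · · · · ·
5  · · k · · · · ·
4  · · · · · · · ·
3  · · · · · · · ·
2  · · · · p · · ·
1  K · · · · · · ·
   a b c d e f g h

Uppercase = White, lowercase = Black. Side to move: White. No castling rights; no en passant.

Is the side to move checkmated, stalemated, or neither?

White to move; white king on a1.
In check: no.
Legal moves for White include: Rb8, Rb7, Rh6, Rg6, Rf6, Re6, Rd6, Rc6+, Rxa6, Rb5+, Rb4, Rb3, Rb2, Rb1, Kb2, Ka2, Kb1, c8=Q+, ... (list truncated; more exist).
White has legal moves and is not in check → neither.

neither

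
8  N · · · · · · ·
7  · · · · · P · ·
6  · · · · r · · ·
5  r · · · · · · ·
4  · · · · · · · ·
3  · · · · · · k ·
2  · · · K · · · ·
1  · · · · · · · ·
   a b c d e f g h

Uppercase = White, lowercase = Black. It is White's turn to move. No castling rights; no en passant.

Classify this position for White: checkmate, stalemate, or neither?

neither

White to move; white king on d2.
In check: no.
Legal moves for White: Nc7, Nb6, Kd3, Kc3, Kc2, Kd1, Kc1, f8=Q, f8=R, f8=B, f8=N.
White has 11 legal moves and is not in check → neither.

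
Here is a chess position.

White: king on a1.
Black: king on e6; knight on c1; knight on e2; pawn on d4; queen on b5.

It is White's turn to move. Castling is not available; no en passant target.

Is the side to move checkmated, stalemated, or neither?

stalemate

White to move; white king on a1.
In check: no.
King squares — b1: attacked by Qb5; a2: attacked by Nc1; b2: attacked by Qb5.
Legal moves for White: none.
Not in check and no legal moves → stalemate.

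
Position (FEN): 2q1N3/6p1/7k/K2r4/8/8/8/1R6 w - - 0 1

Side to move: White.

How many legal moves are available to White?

White to move; king on a5.
In check: yes, from the black rook on d5.
Legal moves: Kb6, Kb4, Ka4, Rb5.
Count: 4.

4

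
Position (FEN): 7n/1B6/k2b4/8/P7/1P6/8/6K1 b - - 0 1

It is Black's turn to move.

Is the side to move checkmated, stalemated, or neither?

neither

Black to move; black king on a6.
In check: yes, from the white bishop on b7.
King squares — a5: available; b5: attacked by Pa4; b6: available; a7: available; b7: available.
Legal moves for Black: Kxb7, Ka7, Kb6, Ka5.
Black is in check but has 4 legal moves → neither.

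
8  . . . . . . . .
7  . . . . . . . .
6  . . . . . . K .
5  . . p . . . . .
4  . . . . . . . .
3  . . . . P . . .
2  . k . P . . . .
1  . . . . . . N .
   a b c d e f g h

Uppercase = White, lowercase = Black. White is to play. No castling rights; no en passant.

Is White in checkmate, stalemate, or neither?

neither

White to move; white king on g6.
In check: no.
Legal moves for White: Kh7, Kg7, Kf7, Kh6, Kf6, Kh5, Kg5, Kf5, Nh3, Nf3, Ne2, e4, d3, d4.
White has 14 legal moves and is not in check → neither.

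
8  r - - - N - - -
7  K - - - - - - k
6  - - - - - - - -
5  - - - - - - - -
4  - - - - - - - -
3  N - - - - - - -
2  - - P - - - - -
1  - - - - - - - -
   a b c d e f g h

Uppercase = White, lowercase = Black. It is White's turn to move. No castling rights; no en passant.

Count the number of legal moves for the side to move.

3

White to move; king on a7.
In check: yes, from the black rook on a8.
Legal moves: Kxa8, Kb7, Kb6.
Count: 3.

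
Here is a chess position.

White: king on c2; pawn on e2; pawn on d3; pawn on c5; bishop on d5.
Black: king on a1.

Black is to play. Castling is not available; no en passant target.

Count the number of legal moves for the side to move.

Black to move; king on a1.
In check: no.
Legal moves: none.
Count: 0.

0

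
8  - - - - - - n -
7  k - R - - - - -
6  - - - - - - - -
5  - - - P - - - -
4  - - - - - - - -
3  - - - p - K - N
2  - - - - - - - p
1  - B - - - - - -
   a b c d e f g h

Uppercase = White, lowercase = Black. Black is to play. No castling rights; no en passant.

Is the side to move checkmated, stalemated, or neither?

neither

Black to move; black king on a7.
In check: yes, from the white rook on c7.
Legal moves for Black: Kb8, Ka8, Kb6, Ka6.
Black is in check but has 4 legal moves → neither.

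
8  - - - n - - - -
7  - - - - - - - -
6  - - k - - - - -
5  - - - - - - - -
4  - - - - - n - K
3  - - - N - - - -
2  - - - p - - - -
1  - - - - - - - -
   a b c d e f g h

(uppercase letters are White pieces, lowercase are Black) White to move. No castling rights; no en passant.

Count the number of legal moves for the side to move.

11

White to move; king on h4.
In check: no.
Legal moves: Kg5, Kg4, Kg3, Ne5+, Nc5, Nxf4, Nb4+, Nf2, Nb2, Ne1, Nc1.
Count: 11.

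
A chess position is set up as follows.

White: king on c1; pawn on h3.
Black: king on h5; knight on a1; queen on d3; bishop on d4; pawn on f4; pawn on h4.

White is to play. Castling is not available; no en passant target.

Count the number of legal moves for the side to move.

0

White to move; king on c1.
In check: no.
Legal moves: none.
Count: 0.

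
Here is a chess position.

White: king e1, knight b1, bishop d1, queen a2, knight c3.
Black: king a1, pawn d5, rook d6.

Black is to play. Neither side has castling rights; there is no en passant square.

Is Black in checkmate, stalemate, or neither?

checkmate

Black to move; black king on a1.
In check: yes, from the white queen on a2.
King squares — b1: attacked by Qa2; a2: attacked by Nc3; b2: attacked by Qa2.
Legal moves for Black: none.
In check with no legal moves → checkmate.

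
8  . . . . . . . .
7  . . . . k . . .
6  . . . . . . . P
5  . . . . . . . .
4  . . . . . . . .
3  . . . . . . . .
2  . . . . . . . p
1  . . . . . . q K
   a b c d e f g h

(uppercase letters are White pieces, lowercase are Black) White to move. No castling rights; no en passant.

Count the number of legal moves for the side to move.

White to move; king on h1.
In check: yes, from the black queen on g1.
Legal moves: none.
Count: 0.

0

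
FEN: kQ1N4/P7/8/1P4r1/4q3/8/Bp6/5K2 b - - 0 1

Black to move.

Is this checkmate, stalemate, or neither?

checkmate

Black to move; black king on a8.
In check: yes, from the white queen on b8.
King squares — a7: attacked by Qb8; b7: attacked by Qb8; b8: attacked by Pa7.
Legal moves for Black: none.
In check with no legal moves → checkmate.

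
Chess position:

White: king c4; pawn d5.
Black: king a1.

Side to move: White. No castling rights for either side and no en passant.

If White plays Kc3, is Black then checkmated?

After Kc3: black king on a1; in check: no.
Black is not in check, so this cannot be checkmate.

no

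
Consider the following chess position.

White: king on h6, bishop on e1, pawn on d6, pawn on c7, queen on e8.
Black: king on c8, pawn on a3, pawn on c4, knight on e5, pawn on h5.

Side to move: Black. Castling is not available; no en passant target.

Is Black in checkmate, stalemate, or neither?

neither

Black to move; black king on c8.
In check: yes, from the white queen on e8.
King squares — b7: available; c7: attacked by Pd6; d7: attacked by Qe8; b8: attacked by Pc7; d8: attacked by Pc7.
Legal moves for Black: Kb7.
Black is in check but has 1 legal move → neither.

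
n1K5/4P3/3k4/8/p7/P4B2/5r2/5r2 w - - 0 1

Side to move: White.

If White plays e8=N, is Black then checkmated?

After e8=N: black king on d6; in check: yes, from the white knight on e8.
Black has 4 legal replies: Ke7, Ke6, Ke5, Kc5.
In check but a legal move exists → not checkmate.

no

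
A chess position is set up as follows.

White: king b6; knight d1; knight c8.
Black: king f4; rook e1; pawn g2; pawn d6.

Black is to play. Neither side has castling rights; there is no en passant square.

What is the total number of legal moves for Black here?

23

Black to move; king on f4.
In check: no.
Legal moves: Kg5, Kf5, Ke5, Kg4, Ke4, Kg3, Kf3, Re8, Re7, Re6, Re5, Re4, Re3, Re2, Rh1, Rg1, Rf1, Rxd1, d5, g1=Q+, g1=R, g1=B+, g1=N.
Count: 23.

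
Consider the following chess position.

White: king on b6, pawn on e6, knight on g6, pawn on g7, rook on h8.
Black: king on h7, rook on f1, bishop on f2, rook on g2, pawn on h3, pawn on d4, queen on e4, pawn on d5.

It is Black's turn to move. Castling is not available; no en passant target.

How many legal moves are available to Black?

2

Black to move; king on h7.
In check: yes, from the white rook on h8.
Legal moves: Kxg7, Kxg6.
Count: 2.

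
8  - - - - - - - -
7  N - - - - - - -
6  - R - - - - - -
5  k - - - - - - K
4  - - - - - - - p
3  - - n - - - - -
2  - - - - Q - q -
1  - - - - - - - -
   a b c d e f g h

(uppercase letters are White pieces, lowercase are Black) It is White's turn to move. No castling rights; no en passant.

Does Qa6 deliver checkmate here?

yes

After Qa6: black king on a5; in check: yes, from the white queen on a6.
King squares — a4: attacked by Qa6; b4: attacked by Rb6; b5: attacked by Qa6; a6: attacked by Rb6; b6: attacked by Qa6.
Black has no legal moves → checkmate.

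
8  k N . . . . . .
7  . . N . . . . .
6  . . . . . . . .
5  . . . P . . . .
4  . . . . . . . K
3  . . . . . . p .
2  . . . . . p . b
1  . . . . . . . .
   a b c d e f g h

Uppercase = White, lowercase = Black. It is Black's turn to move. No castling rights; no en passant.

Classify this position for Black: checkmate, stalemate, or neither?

Black to move; black king on a8.
In check: yes, from the white knight on c7.
Legal moves for Black: Kxb8, Kb7, Ka7.
Black is in check but has 3 legal moves → neither.

neither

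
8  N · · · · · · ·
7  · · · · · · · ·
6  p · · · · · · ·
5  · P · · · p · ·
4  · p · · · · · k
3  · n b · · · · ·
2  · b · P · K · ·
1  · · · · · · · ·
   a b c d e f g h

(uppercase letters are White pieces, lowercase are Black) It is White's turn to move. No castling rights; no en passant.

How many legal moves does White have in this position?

14

White to move; king on f2.
In check: no.
Legal moves: Nc7, Nb6, Kf3, Ke3, Kg2, Ke2, Kg1, Kf1, Ke1, bxa6, dxc3, b6, d3, d4.
Count: 14.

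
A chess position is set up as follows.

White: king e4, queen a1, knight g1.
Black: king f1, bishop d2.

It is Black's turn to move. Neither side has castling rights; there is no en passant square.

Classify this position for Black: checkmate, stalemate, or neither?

Black to move; black king on f1.
In check: yes, from the white queen on a1.
Legal moves for Black: Kg2, Kf2, Be1, Bc1.
Black is in check but has 4 legal moves → neither.

neither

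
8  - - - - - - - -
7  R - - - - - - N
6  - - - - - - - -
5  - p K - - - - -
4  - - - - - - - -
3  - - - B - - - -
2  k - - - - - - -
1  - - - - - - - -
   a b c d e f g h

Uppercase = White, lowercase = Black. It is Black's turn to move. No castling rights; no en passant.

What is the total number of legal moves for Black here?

Black to move; king on a2.
In check: yes, from the white rook on a7.
Legal moves: Kb3, Kb2.
Count: 2.

2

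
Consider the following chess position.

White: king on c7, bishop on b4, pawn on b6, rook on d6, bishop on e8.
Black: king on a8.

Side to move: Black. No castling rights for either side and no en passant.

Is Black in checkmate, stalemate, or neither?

stalemate

Black to move; black king on a8.
In check: no.
King squares — a7: attacked by Pb6; b7: attacked by Kc7; b8: attacked by Kc7.
Legal moves for Black: none.
Not in check and no legal moves → stalemate.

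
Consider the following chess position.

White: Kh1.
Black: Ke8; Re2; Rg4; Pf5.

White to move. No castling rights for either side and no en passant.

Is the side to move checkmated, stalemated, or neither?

White to move; white king on h1.
In check: no.
King squares — g1: attacked by Rg4; g2: attacked by Re2; h2: attacked by Re2.
Legal moves for White: none.
Not in check and no legal moves → stalemate.

stalemate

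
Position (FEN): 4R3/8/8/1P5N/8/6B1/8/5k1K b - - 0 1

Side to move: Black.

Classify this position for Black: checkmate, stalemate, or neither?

stalemate

Black to move; black king on f1.
In check: no.
King squares — e1: attacked by Bg3; g1: attacked by Kh1; e2: attacked by Re8; f2: attacked by Bg3; g2: attacked by Kh1.
Legal moves for Black: none.
Not in check and no legal moves → stalemate.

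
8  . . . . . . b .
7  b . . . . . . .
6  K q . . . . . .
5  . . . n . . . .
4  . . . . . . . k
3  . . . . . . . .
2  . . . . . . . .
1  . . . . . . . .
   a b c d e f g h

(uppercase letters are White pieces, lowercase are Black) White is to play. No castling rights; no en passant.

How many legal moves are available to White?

0

White to move; king on a6.
In check: yes, from the black queen on b6.
Legal moves: none.
Count: 0.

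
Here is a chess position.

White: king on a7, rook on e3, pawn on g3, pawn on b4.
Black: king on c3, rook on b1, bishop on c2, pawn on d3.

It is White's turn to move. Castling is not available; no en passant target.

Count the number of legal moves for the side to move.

16

White to move; king on a7.
In check: no.
Legal moves: Kb8, Ka8, Kb7, Kb6, Ka6, Re8, Re7, Re6, Re5, Re4, Rf3, Rxd3+, Re2, Re1, b5, g4.
Count: 16.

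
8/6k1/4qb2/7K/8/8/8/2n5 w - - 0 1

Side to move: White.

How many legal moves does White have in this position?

0

White to move; king on h5.
In check: no.
Legal moves: none.
Count: 0.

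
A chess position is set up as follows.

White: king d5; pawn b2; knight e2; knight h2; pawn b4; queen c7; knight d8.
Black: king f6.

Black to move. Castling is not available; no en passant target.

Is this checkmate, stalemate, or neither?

Black to move; black king on f6.
In check: no.
Legal moves for Black: Kg6, Kg5, Kf5.
Black has 3 legal moves and is not in check → neither.

neither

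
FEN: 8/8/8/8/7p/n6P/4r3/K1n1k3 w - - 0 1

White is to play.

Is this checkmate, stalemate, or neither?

White to move; white king on a1.
In check: no.
King squares — b1: attacked by Na3; a2: attacked by Nc1; b2: attacked by Re2.
Legal moves for White: none.
Not in check and no legal moves → stalemate.

stalemate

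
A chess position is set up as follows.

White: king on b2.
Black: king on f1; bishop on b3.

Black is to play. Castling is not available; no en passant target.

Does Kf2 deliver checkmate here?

After Kf2: white king on b2; in check: no.
White is not in check, so this cannot be checkmate.

no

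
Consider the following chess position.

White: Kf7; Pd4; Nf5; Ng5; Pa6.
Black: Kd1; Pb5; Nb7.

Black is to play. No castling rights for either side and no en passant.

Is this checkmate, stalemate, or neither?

Black to move; black king on d1.
In check: no.
Legal moves for Black: Nd8+, Nd6+, Nc5, Na5, Ke2, Kd2, Kc2, Ke1, Kc1, b4.
Black has 10 legal moves and is not in check → neither.

neither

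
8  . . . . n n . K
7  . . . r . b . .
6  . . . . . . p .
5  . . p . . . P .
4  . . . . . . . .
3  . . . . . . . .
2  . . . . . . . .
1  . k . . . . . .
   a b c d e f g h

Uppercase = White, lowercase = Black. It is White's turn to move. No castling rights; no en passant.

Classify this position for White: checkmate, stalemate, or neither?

stalemate

White to move; white king on h8.
In check: no.
King squares — g7: attacked by Ne8; h7: attacked by Nf8; g8: attacked by Bf7.
Legal moves for White: none.
Not in check and no legal moves → stalemate.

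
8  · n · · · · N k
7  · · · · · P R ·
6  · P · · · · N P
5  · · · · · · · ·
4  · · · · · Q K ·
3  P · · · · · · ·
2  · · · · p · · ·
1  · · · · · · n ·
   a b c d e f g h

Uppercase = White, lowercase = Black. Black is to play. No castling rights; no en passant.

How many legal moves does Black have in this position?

Black to move; king on h8.
In check: yes, from the white knight on g6.
Legal moves: none.
Count: 0.

0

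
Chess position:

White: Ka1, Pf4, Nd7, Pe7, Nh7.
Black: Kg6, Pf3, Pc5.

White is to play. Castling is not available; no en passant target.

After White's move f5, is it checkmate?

After f5: black king on g6; in check: yes, from the white pawn on f5.
Black has 6 legal replies: Kxh7, Kg7, Kf7, Kh6, Kh5, Kxf5.
In check but a legal move exists → not checkmate.

no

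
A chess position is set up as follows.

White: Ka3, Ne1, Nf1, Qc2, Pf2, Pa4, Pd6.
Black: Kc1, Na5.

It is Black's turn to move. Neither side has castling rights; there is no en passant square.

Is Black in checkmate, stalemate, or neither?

Black to move; black king on c1.
In check: yes, from the white queen on c2.
King squares — b1: attacked by Qc2; d1: attacked by Qc2; b2: attacked by Qc2; c2: attacked by Ne1; d2: attacked by Nf1.
Legal moves for Black: none.
In check with no legal moves → checkmate.

checkmate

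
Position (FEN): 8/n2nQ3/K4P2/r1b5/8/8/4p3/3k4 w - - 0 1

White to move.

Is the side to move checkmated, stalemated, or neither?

neither

White to move; white king on a6.
In check: yes, from the black rook on a5.
King squares — a5: available; b5: attacked by Ra5; b6: attacked by Bc5; a7: attacked by Ra5; b7: available.
Legal moves for White: Kb7, Kxa5.
White is in check but has 2 legal moves → neither.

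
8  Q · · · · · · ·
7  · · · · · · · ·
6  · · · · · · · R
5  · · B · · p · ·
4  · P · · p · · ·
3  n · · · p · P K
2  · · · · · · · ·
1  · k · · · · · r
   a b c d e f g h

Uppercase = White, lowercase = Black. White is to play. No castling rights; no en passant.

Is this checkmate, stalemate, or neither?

neither

White to move; white king on h3.
In check: yes, from the black rook on h1.
King squares — g2: available; h2: attacked by Rh1; g3: own pawn; g4: attacked by Pf5; h4: attacked by Rh1.
Legal moves for White: Kg2.
White is in check but has 1 legal move → neither.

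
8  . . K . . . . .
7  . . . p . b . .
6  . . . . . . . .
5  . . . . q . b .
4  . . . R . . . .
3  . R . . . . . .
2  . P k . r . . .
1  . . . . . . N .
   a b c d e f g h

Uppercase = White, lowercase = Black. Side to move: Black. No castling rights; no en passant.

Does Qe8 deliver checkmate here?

no

After Qe8: white king on c8; in check: yes, from the black queen on e8.
White has 2 legal replies: Kc7, Kb7.
In check but a legal move exists → not checkmate.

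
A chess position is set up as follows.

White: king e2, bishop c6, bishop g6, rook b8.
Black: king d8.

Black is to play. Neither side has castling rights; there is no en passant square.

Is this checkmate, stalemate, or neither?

Black to move; black king on d8.
In check: yes, from the white rook on b8.
Legal moves for Black: Ke7, Kc7.
Black is in check but has 2 legal moves → neither.

neither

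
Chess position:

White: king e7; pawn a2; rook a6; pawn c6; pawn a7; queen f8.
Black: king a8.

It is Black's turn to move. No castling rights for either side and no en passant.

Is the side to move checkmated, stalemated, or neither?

checkmate

Black to move; black king on a8.
In check: yes, from the white queen on f8.
King squares — a7: attacked by Ra6; b7: attacked by Pc6; b8: attacked by Pa7.
Legal moves for Black: none.
In check with no legal moves → checkmate.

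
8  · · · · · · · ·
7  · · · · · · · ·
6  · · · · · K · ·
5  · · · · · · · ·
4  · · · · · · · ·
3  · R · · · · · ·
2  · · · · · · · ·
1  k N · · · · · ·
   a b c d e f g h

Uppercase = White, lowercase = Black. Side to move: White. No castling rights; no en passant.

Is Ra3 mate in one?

no

After Ra3: black king on a1; in check: yes, from the white rook on a3.
Black has 2 legal replies: Kb2, Kxb1.
In check but a legal move exists → not checkmate.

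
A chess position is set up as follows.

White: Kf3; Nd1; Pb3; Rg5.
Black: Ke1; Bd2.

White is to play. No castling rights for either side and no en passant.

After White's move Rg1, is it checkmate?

yes

After Rg1: black king on e1; in check: yes, from the white rook on g1.
King squares — d1: attacked by Rg1; f1: attacked by Rg1; d2: own bishop; e2: attacked by Kf3; f2: attacked by Nd1.
Black has no legal moves → checkmate.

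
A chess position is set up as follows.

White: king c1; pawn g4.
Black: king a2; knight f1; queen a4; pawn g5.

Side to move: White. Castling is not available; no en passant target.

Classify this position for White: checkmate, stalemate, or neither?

White to move; white king on c1.
In check: no.
King squares — b1: attacked by Ka2; d1: attacked by Qa4; b2: attacked by Ka2; c2: attacked by Qa4; d2: attacked by Nf1.
Legal moves for White: none.
Not in check and no legal moves → stalemate.

stalemate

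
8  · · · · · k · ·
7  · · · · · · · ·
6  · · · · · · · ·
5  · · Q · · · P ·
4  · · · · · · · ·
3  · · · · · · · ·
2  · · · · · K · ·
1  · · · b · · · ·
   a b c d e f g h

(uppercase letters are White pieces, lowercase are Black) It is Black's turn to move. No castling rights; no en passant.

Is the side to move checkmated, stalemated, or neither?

neither

Black to move; black king on f8.
In check: yes, from the white queen on c5.
King squares — e7: attacked by Qc5; f7: available; g7: available; e8: available; g8: available.
Legal moves for Black: Kg8, Ke8, Kg7, Kf7.
Black is in check but has 4 legal moves → neither.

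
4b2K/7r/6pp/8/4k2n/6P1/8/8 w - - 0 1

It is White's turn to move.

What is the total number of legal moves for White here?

2

White to move; king on h8.
In check: yes, from the black rook on h7.
Legal moves: Kg8, Kxh7.
Count: 2.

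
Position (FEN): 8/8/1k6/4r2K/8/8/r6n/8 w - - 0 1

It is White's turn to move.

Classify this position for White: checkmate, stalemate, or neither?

neither

White to move; white king on h5.
In check: yes, from the black rook on e5.
King squares — g4: attacked by Nh2; h4: available; g5: attacked by Re5; g6: available; h6: available.
Legal moves for White: Kh6, Kg6, Kh4.
White is in check but has 3 legal moves → neither.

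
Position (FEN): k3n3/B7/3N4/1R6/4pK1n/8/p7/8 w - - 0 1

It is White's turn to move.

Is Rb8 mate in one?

no

After Rb8: black king on a8; in check: yes, from the white rook on b8.
Black has 1 legal reply: Kxa7.
In check but a legal move exists → not checkmate.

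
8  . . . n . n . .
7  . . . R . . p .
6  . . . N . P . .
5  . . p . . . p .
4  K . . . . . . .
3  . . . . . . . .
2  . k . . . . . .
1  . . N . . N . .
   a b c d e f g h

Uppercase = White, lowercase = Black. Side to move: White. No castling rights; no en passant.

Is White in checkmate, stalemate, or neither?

White to move; white king on a4.
In check: no.
Legal moves for White include: Rxd8, Rxg7, Rf7, Re7, Rc7, Rb7+, Ra7, Ne8, Nc8, Nf7, Nb7, Nf5, Nb5, Ne4, Nc4+, Kb5, Ka5, Ng3, ... (list truncated; more exist).
White has legal moves and is not in check → neither.

neither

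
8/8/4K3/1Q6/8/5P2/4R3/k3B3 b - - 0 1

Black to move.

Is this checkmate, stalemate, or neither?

stalemate

Black to move; black king on a1.
In check: no.
King squares — b1: attacked by Qb5; a2: attacked by Re2; b2: attacked by Re2.
Legal moves for Black: none.
Not in check and no legal moves → stalemate.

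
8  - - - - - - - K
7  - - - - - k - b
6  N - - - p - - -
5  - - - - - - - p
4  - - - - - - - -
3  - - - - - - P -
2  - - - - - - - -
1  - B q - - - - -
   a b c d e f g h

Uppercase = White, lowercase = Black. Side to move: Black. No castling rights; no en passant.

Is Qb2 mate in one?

After Qb2: white king on h8; in check: yes, from the black queen on b2.
White has 1 legal reply: Kxh7.
In check but a legal move exists → not checkmate.

no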